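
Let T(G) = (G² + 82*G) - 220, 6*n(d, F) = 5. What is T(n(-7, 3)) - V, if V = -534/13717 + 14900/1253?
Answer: -100747235563/618746436 ≈ -162.82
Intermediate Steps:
n(d, F) = ⅚ (n(d, F) = (⅙)*5 = ⅚)
T(G) = -220 + G² + 82*G
V = 203714198/17187401 (V = -534*1/13717 + 14900*(1/1253) = -534/13717 + 14900/1253 = 203714198/17187401 ≈ 11.853)
T(n(-7, 3)) - V = (-220 + (⅚)² + 82*(⅚)) - 1*203714198/17187401 = (-220 + 25/36 + 205/3) - 203714198/17187401 = -5435/36 - 203714198/17187401 = -100747235563/618746436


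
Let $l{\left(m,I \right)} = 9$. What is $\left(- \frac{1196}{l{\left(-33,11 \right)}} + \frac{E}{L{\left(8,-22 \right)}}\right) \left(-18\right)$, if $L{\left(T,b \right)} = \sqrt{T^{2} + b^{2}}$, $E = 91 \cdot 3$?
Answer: $2392 - \frac{2457 \sqrt{137}}{137} \approx 2182.1$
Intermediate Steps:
$E = 273$
$\left(- \frac{1196}{l{\left(-33,11 \right)}} + \frac{E}{L{\left(8,-22 \right)}}\right) \left(-18\right) = \left(- \frac{1196}{9} + \frac{273}{\sqrt{8^{2} + \left(-22\right)^{2}}}\right) \left(-18\right) = \left(\left(-1196\right) \frac{1}{9} + \frac{273}{\sqrt{64 + 484}}\right) \left(-18\right) = \left(- \frac{1196}{9} + \frac{273}{\sqrt{548}}\right) \left(-18\right) = \left(- \frac{1196}{9} + \frac{273}{2 \sqrt{137}}\right) \left(-18\right) = \left(- \frac{1196}{9} + 273 \frac{\sqrt{137}}{274}\right) \left(-18\right) = \left(- \frac{1196}{9} + \frac{273 \sqrt{137}}{274}\right) \left(-18\right) = 2392 - \frac{2457 \sqrt{137}}{137}$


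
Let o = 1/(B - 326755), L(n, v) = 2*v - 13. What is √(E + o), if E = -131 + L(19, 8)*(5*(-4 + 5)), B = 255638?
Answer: I*√1625165881/3743 ≈ 10.77*I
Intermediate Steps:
L(n, v) = -13 + 2*v
o = -1/71117 (o = 1/(255638 - 326755) = 1/(-71117) = -1/71117 ≈ -1.4061e-5)
E = -116 (E = -131 + (-13 + 2*8)*(5*(-4 + 5)) = -131 + (-13 + 16)*(5*1) = -131 + 3*5 = -131 + 15 = -116)
√(E + o) = √(-116 - 1/71117) = √(-8249573/71117) = I*√1625165881/3743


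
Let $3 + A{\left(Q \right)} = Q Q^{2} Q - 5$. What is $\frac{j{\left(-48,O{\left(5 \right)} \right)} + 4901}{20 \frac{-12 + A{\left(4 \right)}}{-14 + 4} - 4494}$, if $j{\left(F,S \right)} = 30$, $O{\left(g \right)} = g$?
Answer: $- \frac{4931}{4966} \approx -0.99295$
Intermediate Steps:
$A{\left(Q \right)} = -8 + Q^{4}$ ($A{\left(Q \right)} = -3 + \left(Q Q^{2} Q - 5\right) = -3 + \left(Q^{3} Q - 5\right) = -3 + \left(Q^{4} - 5\right) = -3 + \left(-5 + Q^{4}\right) = -8 + Q^{4}$)
$\frac{j{\left(-48,O{\left(5 \right)} \right)} + 4901}{20 \frac{-12 + A{\left(4 \right)}}{-14 + 4} - 4494} = \frac{30 + 4901}{20 \frac{-12 - \left(8 - 4^{4}\right)}{-14 + 4} - 4494} = \frac{4931}{20 \frac{-12 + \left(-8 + 256\right)}{-10} - 4494} = \frac{4931}{20 \left(-12 + 248\right) \left(- \frac{1}{10}\right) - 4494} = \frac{4931}{20 \cdot 236 \left(- \frac{1}{10}\right) - 4494} = \frac{4931}{20 \left(- \frac{118}{5}\right) - 4494} = \frac{4931}{-472 - 4494} = \frac{4931}{-4966} = 4931 \left(- \frac{1}{4966}\right) = - \frac{4931}{4966}$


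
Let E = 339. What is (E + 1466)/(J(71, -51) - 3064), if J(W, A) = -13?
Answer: -1805/3077 ≈ -0.58661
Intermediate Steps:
(E + 1466)/(J(71, -51) - 3064) = (339 + 1466)/(-13 - 3064) = 1805/(-3077) = 1805*(-1/3077) = -1805/3077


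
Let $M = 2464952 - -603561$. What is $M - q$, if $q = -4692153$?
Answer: $7760666$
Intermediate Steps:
$M = 3068513$ ($M = 2464952 + 603561 = 3068513$)
$M - q = 3068513 - -4692153 = 3068513 + 4692153 = 7760666$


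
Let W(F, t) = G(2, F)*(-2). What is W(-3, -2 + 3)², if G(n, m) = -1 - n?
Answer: 36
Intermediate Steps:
W(F, t) = 6 (W(F, t) = (-1 - 1*2)*(-2) = (-1 - 2)*(-2) = -3*(-2) = 6)
W(-3, -2 + 3)² = 6² = 36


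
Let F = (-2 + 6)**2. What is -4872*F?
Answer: -77952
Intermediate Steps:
F = 16 (F = 4**2 = 16)
-4872*F = -4872*16 = -77952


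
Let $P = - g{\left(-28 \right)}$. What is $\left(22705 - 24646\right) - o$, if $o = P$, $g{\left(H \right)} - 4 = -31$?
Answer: $-1968$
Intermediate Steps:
$g{\left(H \right)} = -27$ ($g{\left(H \right)} = 4 - 31 = -27$)
$P = 27$ ($P = \left(-1\right) \left(-27\right) = 27$)
$o = 27$
$\left(22705 - 24646\right) - o = \left(22705 - 24646\right) - 27 = -1941 - 27 = -1968$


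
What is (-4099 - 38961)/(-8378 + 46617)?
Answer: -43060/38239 ≈ -1.1261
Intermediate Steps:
(-4099 - 38961)/(-8378 + 46617) = -43060/38239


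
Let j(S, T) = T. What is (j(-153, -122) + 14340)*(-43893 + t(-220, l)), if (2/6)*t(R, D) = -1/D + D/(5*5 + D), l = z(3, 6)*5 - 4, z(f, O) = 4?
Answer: -204690595767/328 ≈ -6.2406e+8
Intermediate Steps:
l = 16 (l = 4*5 - 4 = 20 - 4 = 16)
t(R, D) = -3/D + 3*D/(25 + D) (t(R, D) = 3*(-1/D + D/(5*5 + D)) = 3*(-1/D + D/(25 + D)) = -3/D + 3*D/(25 + D))
(j(-153, -122) + 14340)*(-43893 + t(-220, l)) = (-122 + 14340)*(-43893 + 3*(-25 + 16² - 1*16)/(16*(25 + 16))) = 14218*(-43893 + 3*(1/16)*(-25 + 256 - 16)/41) = 14218*(-43893 + 3*(1/16)*(1/41)*215) = 14218*(-43893 + 645/656) = 14218*(-28793163/656) = -204690595767/328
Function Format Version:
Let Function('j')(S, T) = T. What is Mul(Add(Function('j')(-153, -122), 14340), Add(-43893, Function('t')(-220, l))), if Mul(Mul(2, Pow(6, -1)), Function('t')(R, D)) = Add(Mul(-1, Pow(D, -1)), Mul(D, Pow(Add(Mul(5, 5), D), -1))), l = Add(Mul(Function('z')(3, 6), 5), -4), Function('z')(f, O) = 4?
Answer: Rational(-204690595767, 328) ≈ -6.2406e+8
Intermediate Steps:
l = 16 (l = Add(Mul(4, 5), -4) = Add(20, -4) = 16)
Function('t')(R, D) = Add(Mul(-3, Pow(D, -1)), Mul(3, D, Pow(Add(25, D), -1))) (Function('t')(R, D) = Mul(3, Add(Mul(-1, Pow(D, -1)), Mul(D, Pow(Add(Mul(5, 5), D), -1)))) = Mul(3, Add(Mul(-1, Pow(D, -1)), Mul(D, Pow(Add(25, D), -1)))) = Add(Mul(-3, Pow(D, -1)), Mul(3, D, Pow(Add(25, D), -1))))
Mul(Add(Function('j')(-153, -122), 14340), Add(-43893, Function('t')(-220, l))) = Mul(Add(-122, 14340), Add(-43893, Mul(3, Pow(16, -1), Pow(Add(25, 16), -1), Add(-25, Pow(16, 2), Mul(-1, 16))))) = Mul(14218, Add(-43893, Mul(3, Rational(1, 16), Pow(41, -1), Add(-25, 256, -16)))) = Mul(14218, Add(-43893, Mul(3, Rational(1, 16), Rational(1, 41), 215))) = Mul(14218, Add(-43893, Rational(645, 656))) = Mul(14218, Rational(-28793163, 656)) = Rational(-204690595767, 328)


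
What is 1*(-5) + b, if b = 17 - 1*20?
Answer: -8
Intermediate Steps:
b = -3 (b = 17 - 20 = -3)
1*(-5) + b = 1*(-5) - 3 = -5 - 3 = -8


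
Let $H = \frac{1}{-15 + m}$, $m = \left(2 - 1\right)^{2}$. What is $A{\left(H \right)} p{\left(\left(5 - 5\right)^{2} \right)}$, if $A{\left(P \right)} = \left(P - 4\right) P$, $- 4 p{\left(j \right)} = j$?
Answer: $0$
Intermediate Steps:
$p{\left(j \right)} = - \frac{j}{4}$
$m = 1$ ($m = 1^{2} = 1$)
$H = - \frac{1}{14}$ ($H = \frac{1}{-15 + 1} = \frac{1}{-14} = - \frac{1}{14} \approx -0.071429$)
$A{\left(P \right)} = P \left(-4 + P\right)$ ($A{\left(P \right)} = \left(-4 + P\right) P = P \left(-4 + P\right)$)
$A{\left(H \right)} p{\left(\left(5 - 5\right)^{2} \right)} = - \frac{-4 - \frac{1}{14}}{14} \left(- \frac{\left(5 - 5\right)^{2}}{4}\right) = \left(- \frac{1}{14}\right) \left(- \frac{57}{14}\right) \left(- \frac{0^{2}}{4}\right) = \frac{57 \left(\left(- \frac{1}{4}\right) 0\right)}{196} = \frac{57}{196} \cdot 0 = 0$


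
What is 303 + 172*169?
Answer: 29371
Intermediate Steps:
303 + 172*169 = 303 + 29068 = 29371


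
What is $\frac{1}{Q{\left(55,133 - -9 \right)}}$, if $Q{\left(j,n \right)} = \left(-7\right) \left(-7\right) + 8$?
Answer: $\frac{1}{57} \approx 0.017544$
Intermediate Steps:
$Q{\left(j,n \right)} = 57$ ($Q{\left(j,n \right)} = 49 + 8 = 57$)
$\frac{1}{Q{\left(55,133 - -9 \right)}} = \frac{1}{57}$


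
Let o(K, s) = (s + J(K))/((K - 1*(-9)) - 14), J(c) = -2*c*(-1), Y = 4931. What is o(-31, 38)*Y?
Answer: 9862/3 ≈ 3287.3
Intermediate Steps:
J(c) = 2*c
o(K, s) = (s + 2*K)/(-5 + K) (o(K, s) = (s + 2*K)/((K - 1*(-9)) - 14) = (s + 2*K)/((K + 9) - 14) = (s + 2*K)/((9 + K) - 14) = (s + 2*K)/(-5 + K))
o(-31, 38)*Y = ((38 + 2*(-31))/(-5 - 31))*4931 = ((38 - 62)/(-36))*4931 = -1/36*(-24)*4931 = (⅔)*4931 = 9862/3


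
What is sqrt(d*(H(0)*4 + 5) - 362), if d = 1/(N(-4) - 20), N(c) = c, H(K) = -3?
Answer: I*sqrt(52086)/12 ≈ 19.019*I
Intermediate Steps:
d = -1/24 (d = 1/(-4 - 20) = 1/(-24) = -1/24 ≈ -0.041667)
sqrt(d*(H(0)*4 + 5) - 362) = sqrt(-(-3*4 + 5)/24 - 362) = sqrt(-(-12 + 5)/24 - 362) = sqrt(-1/24*(-7) - 362) = sqrt(7/24 - 362) = sqrt(-8681/24) = I*sqrt(52086)/12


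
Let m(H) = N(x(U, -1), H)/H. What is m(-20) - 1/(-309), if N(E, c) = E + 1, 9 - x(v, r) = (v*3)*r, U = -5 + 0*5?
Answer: 313/1236 ≈ 0.25324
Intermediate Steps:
U = -5 (U = -5 + 0 = -5)
x(v, r) = 9 - 3*r*v (x(v, r) = 9 - v*3*r = 9 - 3*v*r = 9 - 3*r*v)
N(E, c) = 1 + E
m(H) = -5/H (m(H) = (1 + (9 - 3*(-1)*(-5)))/H = (1 + (9 - 15))/H = (1 - 6)/H = -5/H)
m(-20) - 1/(-309) = -5/(-20) - 1/(-309) = -5*(-1/20) - 1*(-1/309) = ¼ + 1/309 = 313/1236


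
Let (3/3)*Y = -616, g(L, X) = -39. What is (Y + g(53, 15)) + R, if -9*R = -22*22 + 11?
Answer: -5422/9 ≈ -602.44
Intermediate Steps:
Y = -616
R = 473/9 (R = -(-22*22 + 11)/9 = -(-484 + 11)/9 = -1/9*(-473) = 473/9 ≈ 52.556)
(Y + g(53, 15)) + R = (-616 - 39) + 473/9 = -655 + 473/9 = -5422/9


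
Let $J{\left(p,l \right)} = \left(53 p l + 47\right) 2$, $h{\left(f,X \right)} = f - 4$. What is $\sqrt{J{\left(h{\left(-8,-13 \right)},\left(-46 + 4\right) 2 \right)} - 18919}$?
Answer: $\sqrt{88023} \approx 296.69$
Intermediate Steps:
$h{\left(f,X \right)} = -4 + f$ ($h{\left(f,X \right)} = f - 4 = -4 + f$)
$J{\left(p,l \right)} = 94 + 106 l p$ ($J{\left(p,l \right)} = \left(53 l p + 47\right) 2 = \left(47 + 53 l p\right) 2 = 94 + 106 l p$)
$\sqrt{J{\left(h{\left(-8,-13 \right)},\left(-46 + 4\right) 2 \right)} - 18919} = \sqrt{\left(94 + 106 \left(-46 + 4\right) 2 \left(-4 - 8\right)\right) - 18919} = \sqrt{\left(94 + 106 \left(\left(-42\right) 2\right) \left(-12\right)\right) - 18919} = \sqrt{\left(94 + 106 \left(-84\right) \left(-12\right)\right) - 18919} = \sqrt{\left(94 + 106848\right) - 18919} = \sqrt{106942 - 18919} = \sqrt{88023}$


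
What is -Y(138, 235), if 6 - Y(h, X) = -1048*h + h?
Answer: -144492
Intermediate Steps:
Y(h, X) = 6 + 1047*h (Y(h, X) = 6 - (-1048*h + h) = 6 - (-1047)*h = 6 + 1047*h)
-Y(138, 235) = -(6 + 1047*138) = -(6 + 144486) = -1*144492 = -144492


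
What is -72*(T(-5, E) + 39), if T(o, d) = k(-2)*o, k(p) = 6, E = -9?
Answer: -648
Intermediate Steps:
T(o, d) = 6*o
-72*(T(-5, E) + 39) = -72*(6*(-5) + 39) = -72*(-30 + 39) = -72*9 = -648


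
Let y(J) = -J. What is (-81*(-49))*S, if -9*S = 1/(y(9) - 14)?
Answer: 441/23 ≈ 19.174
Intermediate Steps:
S = 1/207 (S = -1/(9*(-1*9 - 14)) = -1/(9*(-9 - 14)) = -⅑/(-23) = -⅑*(-1/23) = 1/207 ≈ 0.0048309)
(-81*(-49))*S = -81*(-49)*(1/207) = 3969*(1/207) = 441/23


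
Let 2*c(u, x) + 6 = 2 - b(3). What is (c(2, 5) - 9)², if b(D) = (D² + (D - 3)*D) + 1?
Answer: 256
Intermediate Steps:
b(D) = 1 + D² + D*(-3 + D) (b(D) = (D² + (-3 + D)*D) + 1 = (D² + D*(-3 + D)) + 1 = 1 + D² + D*(-3 + D))
c(u, x) = -7 (c(u, x) = -3 + (2 - (1 - 3*3 + 2*3²))/2 = -3 + (2 - (1 - 9 + 2*9))/2 = -3 + (2 - (1 - 9 + 18))/2 = -3 + (2 - 1*10)/2 = -3 + (2 - 10)/2 = -3 + (½)*(-8) = -3 - 4 = -7)
(c(2, 5) - 9)² = (-7 - 9)² = (-16)² = 256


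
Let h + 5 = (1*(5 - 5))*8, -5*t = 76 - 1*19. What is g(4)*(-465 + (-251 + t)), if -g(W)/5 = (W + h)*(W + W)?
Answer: -29096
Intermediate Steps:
t = -57/5 (t = -(76 - 1*19)/5 = -(76 - 19)/5 = -⅕*57 = -57/5 ≈ -11.400)
h = -5 (h = -5 + (1*(5 - 5))*8 = -5 + (1*0)*8 = -5 + 0*8 = -5 + 0 = -5)
g(W) = -10*W*(-5 + W) (g(W) = -5*(W - 5)*(W + W) = -5*(-5 + W)*2*W = -10*W*(-5 + W))
g(4)*(-465 + (-251 + t)) = (10*4*(5 - 1*4))*(-465 + (-251 - 57/5)) = (10*4*(5 - 4))*(-465 - 1312/5) = (10*4*1)*(-3637/5) = 40*(-3637/5) = -29096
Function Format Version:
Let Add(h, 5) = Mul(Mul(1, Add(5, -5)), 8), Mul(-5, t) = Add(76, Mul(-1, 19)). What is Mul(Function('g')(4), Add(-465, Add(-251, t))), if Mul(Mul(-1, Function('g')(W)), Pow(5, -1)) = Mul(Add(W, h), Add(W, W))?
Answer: -29096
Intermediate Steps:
t = Rational(-57, 5) (t = Mul(Rational(-1, 5), Add(76, Mul(-1, 19))) = Mul(Rational(-1, 5), Add(76, -19)) = Mul(Rational(-1, 5), 57) = Rational(-57, 5) ≈ -11.400)
h = -5 (h = Add(-5, Mul(Mul(1, Add(5, -5)), 8)) = Add(-5, Mul(Mul(1, 0), 8)) = Add(-5, Mul(0, 8)) = Add(-5, 0) = -5)
Function('g')(W) = Mul(-10, W, Add(-5, W)) (Function('g')(W) = Mul(-5, Mul(Add(W, -5), Add(W, W))) = Mul(-5, Mul(Add(-5, W), Mul(2, W))) = Mul(-5, Mul(2, W, Add(-5, W))) = Mul(-10, W, Add(-5, W)))
Mul(Function('g')(4), Add(-465, Add(-251, t))) = Mul(Mul(10, 4, Add(5, Mul(-1, 4))), Add(-465, Add(-251, Rational(-57, 5)))) = Mul(Mul(10, 4, Add(5, -4)), Add(-465, Rational(-1312, 5))) = Mul(Mul(10, 4, 1), Rational(-3637, 5)) = Mul(40, Rational(-3637, 5)) = -29096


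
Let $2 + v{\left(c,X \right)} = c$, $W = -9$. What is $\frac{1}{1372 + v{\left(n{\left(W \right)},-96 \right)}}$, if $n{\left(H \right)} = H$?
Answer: $\frac{1}{1361} \approx 0.00073475$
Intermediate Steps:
$v{\left(c,X \right)} = -2 + c$
$\frac{1}{1372 + v{\left(n{\left(W \right)},-96 \right)}} = \frac{1}{1372 - 11} = \frac{1}{1361}$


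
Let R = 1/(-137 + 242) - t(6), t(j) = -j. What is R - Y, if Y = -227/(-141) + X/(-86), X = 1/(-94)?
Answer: 3734359/848820 ≈ 4.3995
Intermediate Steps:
X = -1/94 ≈ -0.010638
R = 631/105 (R = 1/(-137 + 242) - (-1)*6 = 1/105 - 1*(-6) = 1/105 + 6 = 631/105 ≈ 6.0095)
Y = 39047/24252 (Y = -227/(-141) - 1/94/(-86) = -227*(-1/141) - 1/94*(-1/86) = 227/141 + 1/8084 = 39047/24252 ≈ 1.6101)
R - Y = 631/105 - 1*39047/24252 = 631/105 - 39047/24252 = 3734359/848820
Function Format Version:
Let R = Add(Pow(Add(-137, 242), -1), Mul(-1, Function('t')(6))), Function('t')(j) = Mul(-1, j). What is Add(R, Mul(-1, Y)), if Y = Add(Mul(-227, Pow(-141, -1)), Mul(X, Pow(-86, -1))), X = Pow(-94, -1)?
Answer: Rational(3734359, 848820) ≈ 4.3995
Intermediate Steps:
X = Rational(-1, 94) ≈ -0.010638
R = Rational(631, 105) (R = Add(Pow(Add(-137, 242), -1), Mul(-1, Mul(-1, 6))) = Add(Pow(105, -1), Mul(-1, -6)) = Add(Rational(1, 105), 6) = Rational(631, 105) ≈ 6.0095)
Y = Rational(39047, 24252) (Y = Add(Mul(-227, Pow(-141, -1)), Mul(Rational(-1, 94), Pow(-86, -1))) = Add(Mul(-227, Rational(-1, 141)), Mul(Rational(-1, 94), Rational(-1, 86))) = Add(Rational(227, 141), Rational(1, 8084)) = Rational(39047, 24252) ≈ 1.6101)
Add(R, Mul(-1, Y)) = Add(Rational(631, 105), Mul(-1, Rational(39047, 24252))) = Add(Rational(631, 105), Rational(-39047, 24252)) = Rational(3734359, 848820)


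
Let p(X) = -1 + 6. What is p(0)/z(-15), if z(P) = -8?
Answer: -5/8 ≈ -0.62500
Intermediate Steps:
p(X) = 5
p(0)/z(-15) = 5/(-8) = 5*(-⅛) = -5/8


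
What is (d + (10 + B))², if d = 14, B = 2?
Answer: 676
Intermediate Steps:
(d + (10 + B))² = (14 + (10 + 2))² = (14 + 12)² = 26² = 676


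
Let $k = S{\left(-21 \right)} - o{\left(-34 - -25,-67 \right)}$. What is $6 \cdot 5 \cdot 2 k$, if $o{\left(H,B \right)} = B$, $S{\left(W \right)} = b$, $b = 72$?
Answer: $8340$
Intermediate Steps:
$S{\left(W \right)} = 72$
$k = 139$ ($k = 72 - -67 = 72 + 67 = 139$)
$6 \cdot 5 \cdot 2 k = 6 \cdot 5 \cdot 2 \cdot 139 = 30 \cdot 2 \cdot 139 = 60 \cdot 139 = 8340$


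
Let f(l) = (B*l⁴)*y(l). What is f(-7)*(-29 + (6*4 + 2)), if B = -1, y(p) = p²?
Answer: 352947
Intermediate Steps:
f(l) = -l⁶ (f(l) = (-l⁴)*l² = -l⁶)
f(-7)*(-29 + (6*4 + 2)) = (-1*(-7)⁶)*(-29 + (6*4 + 2)) = (-1*117649)*(-29 + (24 + 2)) = -117649*(-29 + 26) = -117649*(-3) = 352947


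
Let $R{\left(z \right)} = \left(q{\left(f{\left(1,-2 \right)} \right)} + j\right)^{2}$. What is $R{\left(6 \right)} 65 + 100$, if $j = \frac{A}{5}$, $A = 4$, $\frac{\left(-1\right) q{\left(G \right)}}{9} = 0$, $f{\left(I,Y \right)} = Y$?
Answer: $\frac{708}{5} \approx 141.6$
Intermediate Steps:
$q{\left(G \right)} = 0$ ($q{\left(G \right)} = \left(-9\right) 0 = 0$)
$j = \frac{4}{5} \approx 0.8$
$R{\left(z \right)} = \frac{16}{25}$ ($R{\left(z \right)} = \left(0 + \frac{4}{5}\right)^{2} = \left(\frac{4}{5}\right)^{2} = \frac{16}{25}$)
$R{\left(6 \right)} 65 + 100 = \frac{16}{25} \cdot 65 + 100 = \frac{208}{5} + 100 = \frac{708}{5}$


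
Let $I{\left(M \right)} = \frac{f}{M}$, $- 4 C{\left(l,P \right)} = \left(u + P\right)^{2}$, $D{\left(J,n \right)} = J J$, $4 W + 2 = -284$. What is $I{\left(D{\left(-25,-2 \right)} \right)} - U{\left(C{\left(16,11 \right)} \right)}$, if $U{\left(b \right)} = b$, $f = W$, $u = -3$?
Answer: $\frac{19857}{1250} \approx 15.886$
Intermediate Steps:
$W = - \frac{143}{2}$ ($W = - \frac{1}{2} + \frac{1}{4} \left(-284\right) = - \frac{1}{2} - 71 = - \frac{143}{2} \approx -71.5$)
$f = - \frac{143}{2} \approx -71.5$
$D{\left(J,n \right)} = J^{2}$
$C{\left(l,P \right)} = - \frac{\left(-3 + P\right)^{2}}{4}$
$I{\left(M \right)} = - \frac{143}{2 M}$
$I{\left(D{\left(-25,-2 \right)} \right)} - U{\left(C{\left(16,11 \right)} \right)} = - \frac{143}{2 \left(-25\right)^{2}} - - \frac{\left(-3 + 11\right)^{2}}{4} = - \frac{143}{2 \cdot 625} - - \frac{8^{2}}{4} = \left(- \frac{143}{2}\right) \frac{1}{625} - \left(- \frac{1}{4}\right) 64 = - \frac{143}{1250} - -16 = - \frac{143}{1250} + 16 = \frac{19857}{1250}$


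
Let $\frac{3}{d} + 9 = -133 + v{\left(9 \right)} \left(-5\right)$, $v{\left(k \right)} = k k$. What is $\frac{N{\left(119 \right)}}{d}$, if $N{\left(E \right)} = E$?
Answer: $- \frac{65093}{3} \approx -21698.0$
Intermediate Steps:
$v{\left(k \right)} = k^{2}$
$d = - \frac{3}{547}$ ($d = \frac{3}{-9 + \left(-133 + 9^{2} \left(-5\right)\right)} = \frac{3}{-9 + \left(-133 + 81 \left(-5\right)\right)} = \frac{3}{-9 - 538} = \frac{3}{-547} = 3 \left(- \frac{1}{547}\right) = - \frac{3}{547} \approx -0.0054845$)
$\frac{N{\left(119 \right)}}{d} = \frac{119}{- \frac{3}{547}} = 119 \left(- \frac{547}{3}\right) = - \frac{65093}{3}$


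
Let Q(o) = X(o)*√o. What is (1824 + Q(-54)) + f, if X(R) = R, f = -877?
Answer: 947 - 162*I*√6 ≈ 947.0 - 396.82*I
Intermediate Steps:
Q(o) = o^(3/2) (Q(o) = o*√o = o^(3/2))
(1824 + Q(-54)) + f = (1824 + (-54)^(3/2)) - 877 = (1824 - 162*I*√6) - 877 = 947 - 162*I*√6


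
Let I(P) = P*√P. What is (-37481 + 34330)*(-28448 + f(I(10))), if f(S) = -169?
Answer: 90172167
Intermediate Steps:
I(P) = P^(3/2)
(-37481 + 34330)*(-28448 + f(I(10))) = (-37481 + 34330)*(-28448 - 169) = -3151*(-28617) = 90172167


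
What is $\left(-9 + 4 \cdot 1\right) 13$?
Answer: $-65$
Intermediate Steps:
$\left(-9 + 4 \cdot 1\right) 13 = \left(-9 + 4\right) 13 = \left(-5\right) 13 = -65$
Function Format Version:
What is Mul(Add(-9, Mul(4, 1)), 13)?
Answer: -65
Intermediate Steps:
Mul(Add(-9, Mul(4, 1)), 13) = Mul(Add(-9, 4), 13) = Mul(-5, 13) = -65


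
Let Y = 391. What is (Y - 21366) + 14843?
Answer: -6132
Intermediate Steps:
(Y - 21366) + 14843 = (391 - 21366) + 14843 = -20975 + 14843 = -6132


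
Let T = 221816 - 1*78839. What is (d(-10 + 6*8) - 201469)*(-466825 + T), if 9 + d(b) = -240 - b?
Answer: 65338277088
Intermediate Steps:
T = 142977 (T = 221816 - 78839 = 142977)
d(b) = -249 - b (d(b) = -9 + (-240 - b) = -249 - b)
(d(-10 + 6*8) - 201469)*(-466825 + T) = ((-249 - (-10 + 6*8)) - 201469)*(-466825 + 142977) = ((-249 - (-10 + 48)) - 201469)*(-323848) = ((-249 - 1*38) - 201469)*(-323848) = ((-249 - 38) - 201469)*(-323848) = (-287 - 201469)*(-323848) = -201756*(-323848) = 65338277088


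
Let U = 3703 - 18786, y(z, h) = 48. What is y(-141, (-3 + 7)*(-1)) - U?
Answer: 15131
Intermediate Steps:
U = -15083
y(-141, (-3 + 7)*(-1)) - U = 48 - 1*(-15083) = 48 + 15083 = 15131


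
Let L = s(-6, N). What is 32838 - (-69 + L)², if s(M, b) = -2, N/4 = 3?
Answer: 27797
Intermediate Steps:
N = 12 (N = 4*3 = 12)
L = -2
32838 - (-69 + L)² = 32838 - (-69 - 2)² = 32838 - 1*(-71)² = 32838 - 1*5041 = 32838 - 5041 = 27797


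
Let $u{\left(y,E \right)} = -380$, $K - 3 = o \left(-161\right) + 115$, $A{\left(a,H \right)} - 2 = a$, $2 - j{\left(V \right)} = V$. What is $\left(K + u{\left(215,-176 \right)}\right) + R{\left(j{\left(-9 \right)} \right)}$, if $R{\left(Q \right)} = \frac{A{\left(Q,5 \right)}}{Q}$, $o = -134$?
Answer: $\frac{234445}{11} \approx 21313.0$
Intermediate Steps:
$j{\left(V \right)} = 2 - V$
$A{\left(a,H \right)} = 2 + a$
$K = 21692$ ($K = 3 + \left(\left(-134\right) \left(-161\right) + 115\right) = 3 + \left(21574 + 115\right) = 3 + 21689 = 21692$)
$R{\left(Q \right)} = \frac{2 + Q}{Q}$
$\left(K + u{\left(215,-176 \right)}\right) + R{\left(j{\left(-9 \right)} \right)} = \left(21692 - 380\right) + \frac{2 + \left(2 - -9\right)}{2 - -9} = 21312 + \frac{2 + \left(2 + 9\right)}{2 + 9} = 21312 + \frac{2 + 11}{11} = 21312 + \frac{1}{11} \cdot 13 = 21312 + \frac{13}{11} = \frac{234445}{11}$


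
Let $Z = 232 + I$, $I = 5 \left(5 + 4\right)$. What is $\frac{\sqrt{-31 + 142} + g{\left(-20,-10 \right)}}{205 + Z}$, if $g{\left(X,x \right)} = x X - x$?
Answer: $\frac{105}{241} + \frac{\sqrt{111}}{482} \approx 0.45754$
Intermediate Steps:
$g{\left(X,x \right)} = - x + X x$ ($g{\left(X,x \right)} = X x - x = - x + X x$)
$I = 45$ ($I = 5 \cdot 9 = 45$)
$Z = 277$ ($Z = 232 + 45 = 277$)
$\frac{\sqrt{-31 + 142} + g{\left(-20,-10 \right)}}{205 + Z} = \frac{\sqrt{-31 + 142} - 10 \left(-1 - 20\right)}{205 + 277} = \frac{\sqrt{111} - -210}{482} = \left(\sqrt{111} + 210\right) \frac{1}{482} = \left(210 + \sqrt{111}\right) \frac{1}{482} = \frac{105}{241} + \frac{\sqrt{111}}{482}$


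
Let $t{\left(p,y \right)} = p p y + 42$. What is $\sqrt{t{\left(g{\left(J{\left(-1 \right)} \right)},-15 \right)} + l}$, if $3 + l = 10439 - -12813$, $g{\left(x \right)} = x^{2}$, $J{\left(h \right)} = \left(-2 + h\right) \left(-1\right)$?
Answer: $2 \sqrt{5519} \approx 148.58$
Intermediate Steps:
$J{\left(h \right)} = 2 - h$
$t{\left(p,y \right)} = 42 + y p^{2}$ ($t{\left(p,y \right)} = p^{2} y + 42 = y p^{2} + 42 = 42 + y p^{2}$)
$l = 23249$ ($l = -3 + \left(10439 - -12813\right) = -3 + \left(10439 + 12813\right) = -3 + 23252 = 23249$)
$\sqrt{t{\left(g{\left(J{\left(-1 \right)} \right)},-15 \right)} + l} = \sqrt{\left(42 - 15 \left(\left(2 - -1\right)^{2}\right)^{2}\right) + 23249} = \sqrt{\left(42 - 15 \left(\left(2 + 1\right)^{2}\right)^{2}\right) + 23249} = \sqrt{\left(42 - 15 \left(3^{2}\right)^{2}\right) + 23249} = \sqrt{\left(42 - 15 \cdot 9^{2}\right) + 23249} = \sqrt{\left(42 - 1215\right) + 23249} = \sqrt{-1173 + 23249} = \sqrt{22076} = 2 \sqrt{5519}$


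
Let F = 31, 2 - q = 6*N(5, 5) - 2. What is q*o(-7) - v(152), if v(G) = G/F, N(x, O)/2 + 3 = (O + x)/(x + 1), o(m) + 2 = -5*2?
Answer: -7592/31 ≈ -244.90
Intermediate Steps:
o(m) = -12 (o(m) = -2 - 5*2 = -2 - 10 = -12)
N(x, O) = -6 + 2*(O + x)/(1 + x) (N(x, O) = -6 + 2*((O + x)/(x + 1)) = -6 + 2*((O + x)/(1 + x)) = -6 + 2*(O + x)/(1 + x))
q = 20 (q = 2 - (6*(2*(-3 + 5 - 2*5)/(1 + 5)) - 2) = 2 - (6*(2*(-3 + 5 - 10)/6) - 2) = 2 - (6*(2*(⅙)*(-8)) - 2) = 2 - (6*(-8/3) - 2) = 2 - (-16 - 2) = 2 - 1*(-18) = 2 + 18 = 20)
v(G) = G/31
q*o(-7) - v(152) = 20*(-12) - 152/31 = -240 - 1*152/31 = -240 - 152/31 = -7592/31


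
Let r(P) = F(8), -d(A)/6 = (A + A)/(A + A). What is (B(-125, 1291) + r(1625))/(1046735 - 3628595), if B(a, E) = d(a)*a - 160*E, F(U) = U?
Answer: 102901/1290930 ≈ 0.079711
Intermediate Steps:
d(A) = -6 (d(A) = -6*(A + A)/(A + A) = -6*2*A/(2*A) = -6*2*A*1/(2*A) = -6*1 = -6)
B(a, E) = -160*E - 6*a (B(a, E) = -6*a - 160*E = -160*E - 6*a)
r(P) = 8
(B(-125, 1291) + r(1625))/(1046735 - 3628595) = ((-160*1291 - 6*(-125)) + 8)/(1046735 - 3628595) = ((-206560 + 750) + 8)/(-2581860) = (-205810 + 8)*(-1/2581860) = -205802*(-1/2581860) = 102901/1290930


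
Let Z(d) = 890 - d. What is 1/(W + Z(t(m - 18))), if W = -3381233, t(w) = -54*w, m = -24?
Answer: -1/3382611 ≈ -2.9563e-7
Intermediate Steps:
1/(W + Z(t(m - 18))) = 1/(-3381233 + (890 - (-54)*(-24 - 18))) = 1/(-3381233 + (890 - (-54)*(-42))) = 1/(-3381233 + (890 - 1*2268)) = 1/(-3381233 + (890 - 2268)) = 1/(-3381233 - 1378) = 1/(-3382611) = -1/3382611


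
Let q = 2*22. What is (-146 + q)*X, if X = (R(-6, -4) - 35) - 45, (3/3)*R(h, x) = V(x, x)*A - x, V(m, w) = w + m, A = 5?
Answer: 11832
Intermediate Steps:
V(m, w) = m + w
R(h, x) = 9*x (R(h, x) = (x + x)*5 - x = (2*x)*5 - x = 10*x - x = 9*x)
X = -116 (X = (9*(-4) - 35) - 45 = (-36 - 35) - 45 = -71 - 45 = -116)
q = 44
(-146 + q)*X = (-146 + 44)*(-116) = -102*(-116) = 11832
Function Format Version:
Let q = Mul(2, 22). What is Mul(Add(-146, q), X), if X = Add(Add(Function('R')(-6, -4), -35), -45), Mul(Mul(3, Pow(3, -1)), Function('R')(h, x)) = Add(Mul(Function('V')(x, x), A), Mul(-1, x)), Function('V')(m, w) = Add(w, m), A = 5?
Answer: 11832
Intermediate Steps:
Function('V')(m, w) = Add(m, w)
Function('R')(h, x) = Mul(9, x) (Function('R')(h, x) = Add(Mul(Add(x, x), 5), Mul(-1, x)) = Add(Mul(Mul(2, x), 5), Mul(-1, x)) = Add(Mul(10, x), Mul(-1, x)) = Mul(9, x))
X = -116 (X = Add(Add(Mul(9, -4), -35), -45) = Add(Add(-36, -35), -45) = Add(-71, -45) = -116)
q = 44
Mul(Add(-146, q), X) = Mul(Add(-146, 44), -116) = Mul(-102, -116) = 11832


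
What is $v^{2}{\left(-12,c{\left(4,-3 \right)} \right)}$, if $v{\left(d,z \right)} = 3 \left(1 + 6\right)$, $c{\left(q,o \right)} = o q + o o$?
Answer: $441$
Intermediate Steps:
$c{\left(q,o \right)} = o^{2} + o q$ ($c{\left(q,o \right)} = o q + o^{2} = o^{2} + o q$)
$v{\left(d,z \right)} = 21$ ($v{\left(d,z \right)} = 3 \cdot 7 = 21$)
$v^{2}{\left(-12,c{\left(4,-3 \right)} \right)} = 21^{2} = 441$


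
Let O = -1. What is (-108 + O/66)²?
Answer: 50822641/4356 ≈ 11667.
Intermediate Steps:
(-108 + O/66)² = (-108 - 1/66)² = (-7129/66)² = 50822641/4356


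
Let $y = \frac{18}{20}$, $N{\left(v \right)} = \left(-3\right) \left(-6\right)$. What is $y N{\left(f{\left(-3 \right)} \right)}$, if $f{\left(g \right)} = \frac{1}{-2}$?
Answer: $\frac{81}{5} \approx 16.2$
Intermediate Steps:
$f{\left(g \right)} = - \frac{1}{2}$
$N{\left(v \right)} = 18$
$y = \frac{9}{10}$ ($y = 18 \cdot \frac{1}{20} = \frac{9}{10} \approx 0.9$)
$y N{\left(f{\left(-3 \right)} \right)} = \frac{9}{10} \cdot 18 = \frac{81}{5}$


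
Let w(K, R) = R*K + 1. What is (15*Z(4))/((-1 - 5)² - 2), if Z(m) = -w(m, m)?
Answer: -15/2 ≈ -7.5000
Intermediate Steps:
w(K, R) = 1 + K*R (w(K, R) = K*R + 1 = 1 + K*R)
Z(m) = -1 - m² (Z(m) = -(1 + m*m) = -(1 + m²) = -1 - m²)
(15*Z(4))/((-1 - 5)² - 2) = (15*(-1 - 1*4²))/((-1 - 5)² - 2) = (15*(-1 - 1*16))/((-6)² - 2) = (15*(-1 - 16))/(36 - 2) = (15*(-17))/34 = -255*1/34 = -15/2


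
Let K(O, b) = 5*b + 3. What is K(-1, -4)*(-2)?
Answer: 34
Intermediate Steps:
K(O, b) = 3 + 5*b
K(-1, -4)*(-2) = (3 + 5*(-4))*(-2) = (3 - 20)*(-2) = -17*(-2) = 34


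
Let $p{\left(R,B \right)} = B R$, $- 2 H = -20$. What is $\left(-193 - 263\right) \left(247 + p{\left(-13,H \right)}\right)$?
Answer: $-53352$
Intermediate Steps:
$H = 10$ ($H = \left(- \frac{1}{2}\right) \left(-20\right) = 10$)
$\left(-193 - 263\right) \left(247 + p{\left(-13,H \right)}\right) = \left(-193 - 263\right) \left(247 + 10 \left(-13\right)\right) = - 456 \left(247 - 130\right) = \left(-456\right) 117 = -53352$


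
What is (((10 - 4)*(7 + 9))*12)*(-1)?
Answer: -1152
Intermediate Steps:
(((10 - 4)*(7 + 9))*12)*(-1) = ((6*16)*12)*(-1) = (96*12)*(-1) = 1152*(-1) = -1152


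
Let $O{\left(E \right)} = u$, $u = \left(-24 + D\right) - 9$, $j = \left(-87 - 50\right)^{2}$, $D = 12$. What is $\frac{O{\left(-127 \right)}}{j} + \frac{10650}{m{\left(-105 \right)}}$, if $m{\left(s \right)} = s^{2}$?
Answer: $\frac{2662111}{2759043} \approx 0.96487$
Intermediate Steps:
$j = 18769$ ($j = \left(-137\right)^{2} = 18769$)
$u = -21$ ($u = \left(-24 + 12\right) - 9 = -12 - 9 = -21$)
$O{\left(E \right)} = -21$
$\frac{O{\left(-127 \right)}}{j} + \frac{10650}{m{\left(-105 \right)}} = - \frac{21}{18769} + \frac{10650}{\left(-105\right)^{2}} = \left(-21\right) \frac{1}{18769} + \frac{10650}{11025} = - \frac{21}{18769} + 10650 \cdot \frac{1}{11025} = - \frac{21}{18769} + \frac{142}{147} = \frac{2662111}{2759043}$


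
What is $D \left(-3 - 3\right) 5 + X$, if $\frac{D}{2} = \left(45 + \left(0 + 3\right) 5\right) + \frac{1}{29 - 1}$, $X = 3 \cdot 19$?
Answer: $- \frac{24816}{7} \approx -3545.1$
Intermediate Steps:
$X = 57$
$D = \frac{1681}{14}$ ($D = 2 \left(\left(45 + \left(0 + 3\right) 5\right) + \frac{1}{29 - 1}\right) = 2 \left(\left(45 + 3 \cdot 5\right) + \frac{1}{28}\right) = 2 \left(\left(45 + 15\right) + \frac{1}{28}\right) = 2 \left(60 + \frac{1}{28}\right) = 2 \cdot \frac{1681}{28} = \frac{1681}{14} \approx 120.07$)
$D \left(-3 - 3\right) 5 + X = \frac{1681 \left(-3 - 3\right) 5}{14} + 57 = \frac{1681 \left(\left(-6\right) 5\right)}{14} + 57 = \frac{1681}{14} \left(-30\right) + 57 = - \frac{25215}{7} + 57 = - \frac{24816}{7}$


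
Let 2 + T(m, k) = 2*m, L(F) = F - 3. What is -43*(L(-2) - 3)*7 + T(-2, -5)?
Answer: 2402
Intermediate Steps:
L(F) = -3 + F
T(m, k) = -2 + 2*m
-43*(L(-2) - 3)*7 + T(-2, -5) = -43*((-3 - 2) - 3)*7 + (-2 + 2*(-2)) = -43*(-5 - 3)*7 + (-2 - 4) = -(-344)*7 - 6 = -43*(-56) - 6 = 2408 - 6 = 2402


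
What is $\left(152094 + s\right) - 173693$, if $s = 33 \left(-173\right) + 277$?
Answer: $-27031$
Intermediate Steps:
$s = -5432$ ($s = -5709 + 277 = -5432$)
$\left(152094 + s\right) - 173693 = \left(152094 - 5432\right) - 173693 = 146662 - 173693 = -27031$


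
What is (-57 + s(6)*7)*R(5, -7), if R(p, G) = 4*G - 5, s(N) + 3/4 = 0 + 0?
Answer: 8217/4 ≈ 2054.3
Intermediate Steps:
s(N) = -3/4 (s(N) = -3/4 + (0 + 0) = -3/4 + 0 = -3/4)
R(p, G) = -5 + 4*G
(-57 + s(6)*7)*R(5, -7) = (-57 - 3/4*7)*(-5 + 4*(-7)) = (-57 - 21/4)*(-5 - 28) = -249/4*(-33) = 8217/4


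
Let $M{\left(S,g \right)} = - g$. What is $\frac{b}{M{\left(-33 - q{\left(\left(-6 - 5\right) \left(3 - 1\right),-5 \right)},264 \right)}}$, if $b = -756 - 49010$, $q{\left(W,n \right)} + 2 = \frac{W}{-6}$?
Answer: $\frac{24883}{132} \approx 188.51$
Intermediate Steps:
$q{\left(W,n \right)} = -2 - \frac{W}{6}$ ($q{\left(W,n \right)} = -2 + \frac{W}{-6} = -2 + W \left(- \frac{1}{6}\right) = -2 - \frac{W}{6}$)
$b = -49766$ ($b = -756 - 49010 = -49766$)
$\frac{b}{M{\left(-33 - q{\left(\left(-6 - 5\right) \left(3 - 1\right),-5 \right)},264 \right)}} = - \frac{49766}{\left(-1\right) 264} = - \frac{49766}{-264} = \left(-49766\right) \left(- \frac{1}{264}\right) = \frac{24883}{132}$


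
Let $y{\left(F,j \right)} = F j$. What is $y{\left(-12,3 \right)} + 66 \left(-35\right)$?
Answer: $-2346$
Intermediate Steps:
$y{\left(-12,3 \right)} + 66 \left(-35\right) = \left(-12\right) 3 + 66 \left(-35\right) = -36 - 2310 = -2346$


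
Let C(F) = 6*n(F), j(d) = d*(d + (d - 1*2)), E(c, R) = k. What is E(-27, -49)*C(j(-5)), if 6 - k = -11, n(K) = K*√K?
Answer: 12240*√15 ≈ 47405.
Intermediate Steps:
n(K) = K^(3/2)
k = 17 (k = 6 - 1*(-11) = 6 + 11 = 17)
E(c, R) = 17
j(d) = d*(-2 + 2*d) (j(d) = d*(d + (d - 2)) = d*(d + (-2 + d)) = d*(-2 + 2*d))
C(F) = 6*F^(3/2)
E(-27, -49)*C(j(-5)) = 17*(6*(2*(-5)*(-1 - 5))^(3/2)) = 17*(6*(2*(-5)*(-6))^(3/2)) = 17*(6*60^(3/2)) = 17*(6*(120*√15)) = 17*(720*√15) = 12240*√15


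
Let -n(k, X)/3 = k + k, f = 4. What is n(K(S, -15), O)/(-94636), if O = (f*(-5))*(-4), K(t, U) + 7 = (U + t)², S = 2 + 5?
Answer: 171/47318 ≈ 0.0036138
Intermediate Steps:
S = 7
K(t, U) = -7 + (U + t)²
O = 80 (O = (4*(-5))*(-4) = -20*(-4) = 80)
n(k, X) = -6*k (n(k, X) = -3*(k + k) = -6*k)
n(K(S, -15), O)/(-94636) = -6*(-7 + (-15 + 7)²)/(-94636) = -6*(-7 + (-8)²)*(-1/94636) = -6*(-7 + 64)*(-1/94636) = -6*57*(-1/94636) = -342*(-1/94636) = 171/47318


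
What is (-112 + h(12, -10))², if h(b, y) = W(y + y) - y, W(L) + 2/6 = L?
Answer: 134689/9 ≈ 14965.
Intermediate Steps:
W(L) = -⅓ + L
h(b, y) = -⅓ + y (h(b, y) = (-⅓ + (y + y)) - y = (-⅓ + 2*y) - y = -⅓ + y)
(-112 + h(12, -10))² = (-112 + (-⅓ - 10))² = (-112 - 31/3)² = (-367/3)² = 134689/9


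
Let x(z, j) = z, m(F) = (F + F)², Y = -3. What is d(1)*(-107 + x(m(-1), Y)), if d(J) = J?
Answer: -103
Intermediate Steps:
m(F) = 4*F² (m(F) = (2*F)² = 4*F²)
d(1)*(-107 + x(m(-1), Y)) = 1*(-107 + 4*(-1)²) = 1*(-107 + 4*1) = 1*(-107 + 4) = 1*(-103) = -103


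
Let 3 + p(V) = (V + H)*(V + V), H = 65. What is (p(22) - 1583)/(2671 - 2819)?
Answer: -1121/74 ≈ -15.149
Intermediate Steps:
p(V) = -3 + 2*V*(65 + V) (p(V) = -3 + (V + 65)*(V + V) = -3 + (65 + V)*(2*V) = -3 + 2*V*(65 + V))
(p(22) - 1583)/(2671 - 2819) = ((-3 + 2*22**2 + 130*22) - 1583)/(2671 - 2819) = ((-3 + 2*484 + 2860) - 1583)/(-148) = ((-3 + 968 + 2860) - 1583)*(-1/148) = (3825 - 1583)*(-1/148) = 2242*(-1/148) = -1121/74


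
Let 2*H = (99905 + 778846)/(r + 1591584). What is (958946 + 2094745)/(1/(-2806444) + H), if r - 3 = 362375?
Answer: 2093184915127649181/154135097720 ≈ 1.3580e+7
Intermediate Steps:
r = 362378 (r = 3 + 362375 = 362378)
H = 878751/3907924 (H = ((99905 + 778846)/(362378 + 1591584))/2 = (878751/1953962)/2 = (878751*(1/1953962))/2 = (½)*(878751/1953962) = 878751/3907924 ≈ 0.22486)
(958946 + 2094745)/(1/(-2806444) + H) = (958946 + 2094745)/(1/(-2806444) + 878751/3907924) = 3053691/(-1/2806444 + 878751/3907924) = 3053691/(154135097720/685460616391) = 3053691*(685460616391/154135097720) = 2093184915127649181/154135097720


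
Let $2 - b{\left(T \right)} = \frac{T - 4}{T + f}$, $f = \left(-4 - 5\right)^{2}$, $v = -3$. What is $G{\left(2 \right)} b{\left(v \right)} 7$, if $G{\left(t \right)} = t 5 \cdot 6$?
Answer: $\frac{11410}{13} \approx 877.69$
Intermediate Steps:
$f = 81$ ($f = \left(-9\right)^{2} = 81$)
$b{\left(T \right)} = 2 - \frac{-4 + T}{81 + T}$ ($b{\left(T \right)} = 2 - \frac{T - 4}{T + 81} = 2 - \frac{-4 + T}{81 + T}$)
$G{\left(t \right)} = 30 t$ ($G{\left(t \right)} = 5 t 6 = 30 t$)
$G{\left(2 \right)} b{\left(v \right)} 7 = 30 \cdot 2 \frac{166 - 3}{81 - 3} \cdot 7 = 60 \cdot \frac{1}{78} \cdot 163 \cdot 7 = 60 \cdot \frac{163}{78} \cdot 7 = \frac{1630}{13} \cdot 7 = \frac{11410}{13}$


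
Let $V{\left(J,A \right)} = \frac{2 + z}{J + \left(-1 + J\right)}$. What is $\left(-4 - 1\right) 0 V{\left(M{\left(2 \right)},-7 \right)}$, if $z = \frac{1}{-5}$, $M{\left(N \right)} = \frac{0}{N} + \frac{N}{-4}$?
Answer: $0$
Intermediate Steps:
$M{\left(N \right)} = - \frac{N}{4}$ ($M{\left(N \right)} = 0 + N \left(- \frac{1}{4}\right) = 0 - \frac{N}{4} = - \frac{N}{4}$)
$z = - \frac{1}{5} \approx -0.2$
$V{\left(J,A \right)} = \frac{9}{5 \left(-1 + 2 J\right)}$ ($V{\left(J,A \right)} = \frac{2 - \frac{1}{5}}{J + \left(-1 + J\right)} = \frac{9}{5 \left(-1 + 2 J\right)}$)
$\left(-4 - 1\right) 0 V{\left(M{\left(2 \right)},-7 \right)} = \left(-4 - 1\right) 0 \frac{9}{5 \left(-1 + 2 \left(\left(- \frac{1}{4}\right) 2\right)\right)} = \left(-5\right) 0 \frac{9}{5 \left(-1 + 2 \left(- \frac{1}{2}\right)\right)} = 0 \frac{9}{5 \left(-1 - 1\right)} = 0 \frac{9}{5 \left(-2\right)} = 0 \cdot \frac{9}{5} \left(- \frac{1}{2}\right) = 0 \left(- \frac{9}{10}\right) = 0$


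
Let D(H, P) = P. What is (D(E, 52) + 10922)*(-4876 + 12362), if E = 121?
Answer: 82151364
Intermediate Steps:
(D(E, 52) + 10922)*(-4876 + 12362) = (52 + 10922)*(-4876 + 12362) = 10974*7486 = 82151364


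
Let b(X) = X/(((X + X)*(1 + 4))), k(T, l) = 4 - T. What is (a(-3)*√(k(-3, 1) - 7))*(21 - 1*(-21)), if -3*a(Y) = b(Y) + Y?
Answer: 0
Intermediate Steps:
b(X) = ⅒ (b(X) = X/(((2*X)*5)) = X/((10*X)) = X*(1/(10*X)) = ⅒)
a(Y) = -1/30 - Y/3 (a(Y) = -(⅒ + Y)/3 = -1/30 - Y/3)
(a(-3)*√(k(-3, 1) - 7))*(21 - 1*(-21)) = ((-1/30 - ⅓*(-3))*√((4 - 1*(-3)) - 7))*(21 - 1*(-21)) = ((-1/30 + 1)*√((4 + 3) - 7))*(21 + 21) = (29*√(7 - 7)/30)*42 = (29*√0/30)*42 = ((29/30)*0)*42 = 0*42 = 0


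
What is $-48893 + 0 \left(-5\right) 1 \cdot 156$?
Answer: $-48893$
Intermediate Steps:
$-48893 + 0 \left(-5\right) 1 \cdot 156 = -48893 + 0 \cdot 1 \cdot 156 = -48893 + 0 \cdot 156 = -48893 + 0 = -48893$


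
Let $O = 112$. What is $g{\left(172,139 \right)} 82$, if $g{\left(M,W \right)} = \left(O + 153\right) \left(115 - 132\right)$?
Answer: $-369410$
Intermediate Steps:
$g{\left(M,W \right)} = -4505$ ($g{\left(M,W \right)} = \left(112 + 153\right) \left(115 - 132\right) = 265 \left(-17\right) = -4505$)
$g{\left(172,139 \right)} 82 = \left(-4505\right) 82 = -369410$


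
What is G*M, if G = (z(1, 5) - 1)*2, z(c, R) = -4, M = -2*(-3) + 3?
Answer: -90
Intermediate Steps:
M = 9 (M = 6 + 3 = 9)
G = -10 (G = (-4 - 1)*2 = -5*2 = -10)
G*M = -10*9 = -90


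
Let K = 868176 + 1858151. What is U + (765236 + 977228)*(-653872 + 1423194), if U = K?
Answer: 1340518615735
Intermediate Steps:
K = 2726327
U = 2726327
U + (765236 + 977228)*(-653872 + 1423194) = 2726327 + (765236 + 977228)*(-653872 + 1423194) = 2726327 + 1742464*769322 = 2726327 + 1340515889408 = 1340518615735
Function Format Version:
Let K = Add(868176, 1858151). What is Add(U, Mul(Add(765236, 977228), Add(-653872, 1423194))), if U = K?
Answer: 1340518615735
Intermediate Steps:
K = 2726327
U = 2726327
Add(U, Mul(Add(765236, 977228), Add(-653872, 1423194))) = Add(2726327, Mul(Add(765236, 977228), Add(-653872, 1423194))) = Add(2726327, Mul(1742464, 769322)) = Add(2726327, 1340515889408) = 1340518615735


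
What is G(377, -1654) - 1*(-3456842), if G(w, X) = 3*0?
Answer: 3456842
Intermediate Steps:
G(w, X) = 0
G(377, -1654) - 1*(-3456842) = 0 - 1*(-3456842) = 0 + 3456842 = 3456842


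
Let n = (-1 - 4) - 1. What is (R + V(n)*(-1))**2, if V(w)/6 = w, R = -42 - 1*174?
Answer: 32400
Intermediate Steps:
n = -6 (n = -5 - 1 = -6)
R = -216 (R = -42 - 174 = -216)
V(w) = 6*w
(R + V(n)*(-1))**2 = (-216 + (6*(-6))*(-1))**2 = (-216 - 36*(-1))**2 = (-216 + 36)**2 = (-180)**2 = 32400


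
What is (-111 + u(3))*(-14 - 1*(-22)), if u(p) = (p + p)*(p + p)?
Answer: -600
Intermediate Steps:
u(p) = 4*p² (u(p) = (2*p)*(2*p) = 4*p²)
(-111 + u(3))*(-14 - 1*(-22)) = (-111 + 4*3²)*(-14 - 1*(-22)) = (-111 + 4*9)*(-14 + 22) = (-111 + 36)*8 = -75*8 = -600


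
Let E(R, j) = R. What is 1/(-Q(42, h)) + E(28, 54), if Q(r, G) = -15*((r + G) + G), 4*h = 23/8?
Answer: 291916/10425 ≈ 28.002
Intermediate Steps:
h = 23/32 (h = (23/8)/4 = (23*(1/8))/4 = (1/4)*(23/8) = 23/32 ≈ 0.71875)
Q(r, G) = -30*G - 15*r (Q(r, G) = -15*((G + r) + G) = -15*(r + 2*G) = -30*G - 15*r)
1/(-Q(42, h)) + E(28, 54) = 1/(-(-30*23/32 - 15*42)) + 28 = 1/(-(-345/16 - 630)) + 28 = 1/(-1*(-10425/16)) + 28 = 1/(10425/16) + 28 = 16/10425 + 28 = 291916/10425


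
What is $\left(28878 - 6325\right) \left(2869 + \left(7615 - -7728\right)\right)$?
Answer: $410735236$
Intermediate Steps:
$\left(28878 - 6325\right) \left(2869 + \left(7615 - -7728\right)\right) = 22553 \left(2869 + \left(7615 + 7728\right)\right) = 22553 \left(2869 + 15343\right) = 22553 \cdot 18212 = 410735236$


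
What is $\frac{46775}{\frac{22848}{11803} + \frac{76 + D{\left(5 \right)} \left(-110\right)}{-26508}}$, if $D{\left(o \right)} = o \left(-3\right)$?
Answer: $\frac{7317338897550}{292641403} \approx 25004.0$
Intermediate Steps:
$D{\left(o \right)} = - 3 o$
$\frac{46775}{\frac{22848}{11803} + \frac{76 + D{\left(5 \right)} \left(-110\right)}{-26508}} = \frac{46775}{\frac{22848}{11803} + \frac{76 + \left(-3\right) 5 \left(-110\right)}{-26508}} = \frac{46775}{22848 \cdot \frac{1}{11803} + \left(76 - -1650\right) \left(- \frac{1}{26508}\right)} = \frac{46775}{\frac{22848}{11803} + \left(76 + 1650\right) \left(- \frac{1}{26508}\right)} = \frac{46775}{\frac{22848}{11803} + 1726 \left(- \frac{1}{26508}\right)} = \frac{46775}{\frac{22848}{11803} - \frac{863}{13254}} = \frac{46775}{\frac{292641403}{156436962}} = 46775 \cdot \frac{156436962}{292641403} = \frac{7317338897550}{292641403}$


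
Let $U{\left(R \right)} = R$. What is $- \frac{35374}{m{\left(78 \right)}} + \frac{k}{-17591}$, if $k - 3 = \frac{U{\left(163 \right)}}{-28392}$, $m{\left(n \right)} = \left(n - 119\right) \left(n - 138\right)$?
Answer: $- \frac{490764710703}{34128650920} \approx -14.38$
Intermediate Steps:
$m{\left(n \right)} = \left(-138 + n\right) \left(-119 + n\right)$ ($m{\left(n \right)} = \left(-119 + n\right) \left(-138 + n\right) = \left(-138 + n\right) \left(-119 + n\right)$)
$k = \frac{85013}{28392}$ ($k = 3 + \frac{163}{-28392} = 3 + 163 \left(- \frac{1}{28392}\right) = 3 - \frac{163}{28392} = \frac{85013}{28392} \approx 2.9943$)
$- \frac{35374}{m{\left(78 \right)}} + \frac{k}{-17591} = - \frac{35374}{16422 + 78^{2} - 20046} + \frac{85013}{28392 \left(-17591\right)} = - \frac{35374}{16422 + 6084 - 20046} + \frac{85013}{28392} \left(- \frac{1}{17591}\right) = - \frac{35374}{2460} - \frac{85013}{499443672} = \left(-35374\right) \frac{1}{2460} - \frac{85013}{499443672} = - \frac{17687}{1230} - \frac{85013}{499443672} = - \frac{490764710703}{34128650920}$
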